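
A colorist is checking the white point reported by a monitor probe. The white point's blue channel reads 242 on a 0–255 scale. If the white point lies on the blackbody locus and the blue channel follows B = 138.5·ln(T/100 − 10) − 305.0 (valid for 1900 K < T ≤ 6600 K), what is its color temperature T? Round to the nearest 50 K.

6200 K

ln(t − 10) = (242 + 305.0) / 138.5 = 3.9495.
t − 10 = e^3.9495 = 51.907, so t = 61.907.
T = 100·t = 6191 K → 6200 K to the nearest 50 K.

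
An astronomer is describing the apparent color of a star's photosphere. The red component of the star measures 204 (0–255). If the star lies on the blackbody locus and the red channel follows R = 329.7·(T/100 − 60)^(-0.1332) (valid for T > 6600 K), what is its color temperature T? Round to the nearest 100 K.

(t − 60)^(-0.1332) = 204/329.7 = 0.61874.
t − 60 = 0.61874^(1/-0.1332) = 0.61874^(-7.508) = 36.748, so t = 96.748.
T = 100·t = 9675 K → 9700 K to the nearest 100 K.

9700 K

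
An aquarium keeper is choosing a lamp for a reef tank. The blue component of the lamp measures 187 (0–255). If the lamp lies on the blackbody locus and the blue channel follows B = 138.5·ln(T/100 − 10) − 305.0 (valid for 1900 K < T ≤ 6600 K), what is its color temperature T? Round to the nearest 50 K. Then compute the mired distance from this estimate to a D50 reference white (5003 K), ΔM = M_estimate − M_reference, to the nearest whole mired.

ln(t − 10) = (187 + 305.0) / 138.5 = 3.5523.
t − 10 = e^3.5523 = 34.895, so t = 44.895.
T = 100·t = 4490 K → 4500 K to the nearest 50 K.
M_estimate = 10⁶/4500 = 222.22; M_reference = 10⁶/5003 = 199.88.
ΔM = 222.22 − 199.88 = 22.34 → +22 mireds.

+22 mireds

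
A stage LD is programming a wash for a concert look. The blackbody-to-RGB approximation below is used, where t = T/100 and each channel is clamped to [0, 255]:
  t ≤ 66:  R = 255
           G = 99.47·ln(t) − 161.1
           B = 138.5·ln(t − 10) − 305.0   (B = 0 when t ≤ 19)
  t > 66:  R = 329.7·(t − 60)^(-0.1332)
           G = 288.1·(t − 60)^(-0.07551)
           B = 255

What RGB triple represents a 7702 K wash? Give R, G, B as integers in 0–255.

R=226, G=233, B=255

t = 7702/100 = 77.02; the t > 66 branch applies.
R = 329.7·(77.02 − 60)^(-0.1332) = 329.7·17.02^(-0.1332) = 329.7·0.68555 = 226.024.
G = 288.1·(77.02 − 60)^(-0.07551) = 288.1·17.02^(-0.07551) = 288.1·0.80733 = 232.591.
B = 255 by definition for t > 66.
Rounded: (226, 233, 255).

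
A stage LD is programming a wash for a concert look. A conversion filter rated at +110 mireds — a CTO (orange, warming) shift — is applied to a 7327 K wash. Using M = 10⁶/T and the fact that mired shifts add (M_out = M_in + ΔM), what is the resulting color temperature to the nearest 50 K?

4050 K

M_in = 10⁶/7327 = 136.48 mireds.
M_out = 136.48 + (+110) = 246.48 mireds.
T_out = 10⁶/246.48 = 4057.1 K → 4050 K.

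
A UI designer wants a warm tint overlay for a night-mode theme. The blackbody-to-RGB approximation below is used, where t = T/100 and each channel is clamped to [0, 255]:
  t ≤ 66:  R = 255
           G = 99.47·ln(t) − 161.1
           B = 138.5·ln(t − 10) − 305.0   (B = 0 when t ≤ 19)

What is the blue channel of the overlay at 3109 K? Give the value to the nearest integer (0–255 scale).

117

t = 3109/100 = 31.09; the t ≤ 66 branch applies.
B = 138.5·ln(31.09 − 10) − 305.0 = 138.5·ln 21.09 − 305.0 = 138.5·3.0488 − 305.0 = 117.259.
Rounded: 117.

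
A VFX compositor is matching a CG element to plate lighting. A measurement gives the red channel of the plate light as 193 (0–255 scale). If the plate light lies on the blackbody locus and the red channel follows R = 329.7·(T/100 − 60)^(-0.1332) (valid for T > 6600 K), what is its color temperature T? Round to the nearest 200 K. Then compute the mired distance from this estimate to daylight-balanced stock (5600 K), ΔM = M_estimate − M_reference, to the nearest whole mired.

-92 mireds

(t − 60)^(-0.1332) = 193/329.7 = 0.58538.
t − 60 = 0.58538^(1/-0.1332) = 0.58538^(-7.508) = 55.713, so t = 115.713.
T = 100·t = 11571 K → 11600 K to the nearest 200 K.
M_estimate = 10⁶/11600 = 86.21; M_reference = 10⁶/5600 = 178.57.
ΔM = 86.21 − 178.57 = -92.36 → -92 mireds.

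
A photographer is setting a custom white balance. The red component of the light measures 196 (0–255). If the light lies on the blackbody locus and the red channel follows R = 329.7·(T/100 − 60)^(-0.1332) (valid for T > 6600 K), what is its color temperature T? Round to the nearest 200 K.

11000 K

(t − 60)^(-0.1332) = 196/329.7 = 0.59448.
t − 60 = 0.59448^(1/-0.1332) = 0.59448^(-7.508) = 49.621, so t = 109.621.
T = 100·t = 10962 K → 11000 K to the nearest 200 K.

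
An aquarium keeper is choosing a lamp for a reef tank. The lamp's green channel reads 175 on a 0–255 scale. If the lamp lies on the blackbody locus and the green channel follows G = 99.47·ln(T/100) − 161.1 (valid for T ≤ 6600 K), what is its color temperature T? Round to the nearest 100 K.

ln t = (175 + 161.1) / 99.47 = 3.3789.
t = e^3.3789 = 29.339.
T = 100·t = 2934 K → 2900 K to the nearest 100 K.

2900 K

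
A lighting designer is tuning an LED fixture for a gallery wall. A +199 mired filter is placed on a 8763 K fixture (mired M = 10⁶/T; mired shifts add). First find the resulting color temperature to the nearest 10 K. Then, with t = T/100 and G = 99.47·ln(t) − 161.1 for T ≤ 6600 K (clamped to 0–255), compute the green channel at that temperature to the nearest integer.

M_in = 10⁶/8763 = 114.12; M_out = 114.12 + (+199) = 313.12.
T_out = 10⁶/313.12 = 3193.7 K → 3190 K; t = 31.9.
G = 99.47·ln 31.9 − 161.1 = 99.47·3.4626 − 161.1 = 183.325.
Rounded: 183.

183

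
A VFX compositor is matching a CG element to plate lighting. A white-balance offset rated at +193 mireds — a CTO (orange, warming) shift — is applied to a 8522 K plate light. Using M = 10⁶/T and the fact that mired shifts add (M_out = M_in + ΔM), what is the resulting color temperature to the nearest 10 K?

M_in = 10⁶/8522 = 117.34 mireds.
M_out = 117.34 + (+193) = 310.34 mireds.
T_out = 10⁶/310.34 = 3222.2 K → 3220 K.

3220 K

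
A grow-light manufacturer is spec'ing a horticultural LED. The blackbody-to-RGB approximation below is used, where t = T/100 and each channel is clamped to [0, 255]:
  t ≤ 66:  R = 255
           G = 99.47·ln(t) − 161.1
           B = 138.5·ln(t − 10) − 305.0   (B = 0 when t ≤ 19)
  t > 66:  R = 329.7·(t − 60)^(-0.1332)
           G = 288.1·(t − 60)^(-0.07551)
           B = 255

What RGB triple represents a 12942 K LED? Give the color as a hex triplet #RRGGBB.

#BBD1FF

t = 12942/100 = 129.42; the t > 66 branch applies.
R = 329.7·(129.42 − 60)^(-0.1332) = 329.7·69.42^(-0.1332) = 329.7·0.56848 = 187.427.
G = 288.1·(129.42 − 60)^(-0.07551) = 288.1·69.42^(-0.07551) = 288.1·0.72602 = 209.167.
B = 255 by definition for t > 66.
Rounded: (187, 209, 255).
In hex: #BBD1FF.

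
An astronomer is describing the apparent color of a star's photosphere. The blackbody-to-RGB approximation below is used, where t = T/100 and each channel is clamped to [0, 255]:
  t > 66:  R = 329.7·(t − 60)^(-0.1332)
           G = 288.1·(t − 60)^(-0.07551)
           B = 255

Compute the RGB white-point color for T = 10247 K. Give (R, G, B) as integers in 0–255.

t = 10247/100 = 102.47; the t > 66 branch applies.
R = 329.7·(102.47 − 60)^(-0.1332) = 329.7·42.47^(-0.1332) = 329.7·0.60693 = 200.105.
G = 288.1·(102.47 − 60)^(-0.07551) = 288.1·42.47^(-0.07551) = 288.1·0.75347 = 217.073.
B = 255 by definition for t > 66.
Rounded: (200, 217, 255).

(200, 217, 255)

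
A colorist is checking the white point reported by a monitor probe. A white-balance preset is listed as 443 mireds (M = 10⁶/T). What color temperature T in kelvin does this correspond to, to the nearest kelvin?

2257 K

T = 10⁶ / 443 = 2257.34 K → 2257 K.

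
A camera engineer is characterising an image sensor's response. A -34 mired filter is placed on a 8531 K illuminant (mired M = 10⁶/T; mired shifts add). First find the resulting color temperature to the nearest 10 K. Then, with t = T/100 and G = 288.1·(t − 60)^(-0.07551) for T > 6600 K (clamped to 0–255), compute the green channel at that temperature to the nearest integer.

211

M_in = 10⁶/8531 = 117.22; M_out = 117.22 + (-34) = 83.22.
T_out = 10⁶/83.22 = 12016.4 K → 12020 K; t = 120.2.
G = 288.1·(120.2 − 60)^(-0.07551) = 288.1·60.2^(-0.07551) = 288.1·0.73388 = 211.430.
Rounded: 211.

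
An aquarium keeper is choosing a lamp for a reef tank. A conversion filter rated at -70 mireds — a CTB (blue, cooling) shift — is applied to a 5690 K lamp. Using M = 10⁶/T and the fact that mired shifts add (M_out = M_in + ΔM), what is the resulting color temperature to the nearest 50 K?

M_in = 10⁶/5690 = 175.75 mireds.
M_out = 175.75 + (-70) = 105.75 mireds.
T_out = 10⁶/105.75 = 9456.5 K → 9450 K.

9450 K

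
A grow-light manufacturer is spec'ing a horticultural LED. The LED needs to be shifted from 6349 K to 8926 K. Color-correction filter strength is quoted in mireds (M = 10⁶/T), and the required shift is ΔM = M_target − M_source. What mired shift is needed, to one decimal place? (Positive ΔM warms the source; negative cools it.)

M_source = 10⁶/6349 = 157.505; M_target = 10⁶/8926 = 112.032.
ΔM = 112.032 − 157.505 = -45.473 → -45.5 mireds, a cooling shift.

-45.5 mireds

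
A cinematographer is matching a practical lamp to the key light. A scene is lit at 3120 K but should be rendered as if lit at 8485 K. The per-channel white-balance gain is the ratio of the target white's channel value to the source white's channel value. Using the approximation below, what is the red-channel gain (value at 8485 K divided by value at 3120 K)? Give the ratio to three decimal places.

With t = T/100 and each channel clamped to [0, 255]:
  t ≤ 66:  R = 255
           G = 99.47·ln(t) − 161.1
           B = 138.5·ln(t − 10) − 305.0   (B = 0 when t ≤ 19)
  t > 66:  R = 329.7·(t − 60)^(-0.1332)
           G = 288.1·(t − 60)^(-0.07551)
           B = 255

At 3120 K (t = 31.2):
  R = 255 by definition for t ≤ 66.
At 8485 K (t = 84.85):
  R = 329.7·(84.85 − 60)^(-0.1332) = 329.7·24.85^(-0.1332) = 329.7·0.65184 = 214.912.
Gain = 214.912 / 255.000 = 0.8428 → 0.843.

0.843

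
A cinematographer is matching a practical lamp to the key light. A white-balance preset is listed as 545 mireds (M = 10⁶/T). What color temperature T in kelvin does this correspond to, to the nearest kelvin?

T = 10⁶ / 545 = 1834.86 K → 1835 K.

1835 K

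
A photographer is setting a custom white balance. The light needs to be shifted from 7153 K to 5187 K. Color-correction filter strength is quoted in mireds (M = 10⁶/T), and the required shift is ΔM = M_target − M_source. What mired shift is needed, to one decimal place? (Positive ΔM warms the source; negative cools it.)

+53.0 mireds

M_source = 10⁶/7153 = 139.801; M_target = 10⁶/5187 = 192.790.
ΔM = 192.790 − 139.801 = 52.988 → +53.0 mireds, a warming shift.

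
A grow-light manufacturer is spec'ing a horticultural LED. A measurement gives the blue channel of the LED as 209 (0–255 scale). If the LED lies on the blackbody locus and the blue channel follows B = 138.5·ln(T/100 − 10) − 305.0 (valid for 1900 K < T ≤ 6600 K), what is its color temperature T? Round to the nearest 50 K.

5100 K

ln(t − 10) = (209 + 305.0) / 138.5 = 3.7112.
t − 10 = e^3.7112 = 40.903, so t = 50.903.
T = 100·t = 5090 K → 5100 K to the nearest 50 K.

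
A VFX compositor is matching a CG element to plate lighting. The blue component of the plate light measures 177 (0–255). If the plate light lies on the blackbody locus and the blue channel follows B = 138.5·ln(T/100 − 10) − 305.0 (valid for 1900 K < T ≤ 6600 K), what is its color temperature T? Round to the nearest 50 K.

4250 K

ln(t − 10) = (177 + 305.0) / 138.5 = 3.4801.
t − 10 = e^3.4801 = 32.464, so t = 42.464.
T = 100·t = 4246 K → 4250 K to the nearest 50 K.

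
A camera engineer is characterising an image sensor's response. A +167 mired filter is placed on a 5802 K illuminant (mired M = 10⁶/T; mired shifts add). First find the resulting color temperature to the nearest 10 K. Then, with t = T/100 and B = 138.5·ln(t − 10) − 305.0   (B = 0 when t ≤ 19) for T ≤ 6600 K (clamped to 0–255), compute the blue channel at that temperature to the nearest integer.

106

M_in = 10⁶/5802 = 172.35; M_out = 172.35 + (+167) = 339.35.
T_out = 10⁶/339.35 = 2946.8 K → 2950 K; t = 29.5.
B = 138.5·ln(29.5 − 10) − 305.0 = 138.5·ln 19.5 − 305.0 = 138.5·2.9704 − 305.0 = 106.402.
Rounded: 106.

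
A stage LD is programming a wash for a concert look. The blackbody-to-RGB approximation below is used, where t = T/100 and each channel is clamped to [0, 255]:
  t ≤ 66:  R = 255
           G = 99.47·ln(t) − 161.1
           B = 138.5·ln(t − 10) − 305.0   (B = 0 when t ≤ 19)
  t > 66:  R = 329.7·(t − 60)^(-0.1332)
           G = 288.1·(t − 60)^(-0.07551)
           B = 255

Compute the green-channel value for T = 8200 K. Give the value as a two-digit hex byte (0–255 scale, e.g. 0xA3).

0xE4

t = 8200/100 = 82; the t > 66 branch applies.
G = 288.1·(82 − 60)^(-0.07551) = 288.1·22^(-0.07551) = 288.1·0.79183 = 228.127.
Rounded: 228; in hex, 0xE4.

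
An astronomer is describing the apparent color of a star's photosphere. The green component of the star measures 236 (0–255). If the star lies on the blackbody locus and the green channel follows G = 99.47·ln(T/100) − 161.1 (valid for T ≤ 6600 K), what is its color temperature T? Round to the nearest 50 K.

5400 K

ln t = (236 + 161.1) / 99.47 = 3.9922.
t = e^3.9922 = 54.172.
T = 100·t = 5417 K → 5400 K to the nearest 50 K.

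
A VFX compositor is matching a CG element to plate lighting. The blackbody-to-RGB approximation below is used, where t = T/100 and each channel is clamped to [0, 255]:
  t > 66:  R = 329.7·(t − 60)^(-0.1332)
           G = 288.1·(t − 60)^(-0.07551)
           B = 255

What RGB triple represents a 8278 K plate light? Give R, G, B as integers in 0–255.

R=217, G=228, B=255

t = 8278/100 = 82.78; the t > 66 branch applies.
R = 329.7·(82.78 − 60)^(-0.1332) = 329.7·22.78^(-0.1332) = 329.7·0.65944 = 217.417.
G = 288.1·(82.78 − 60)^(-0.07551) = 288.1·22.78^(-0.07551) = 288.1·0.78975 = 227.528.
B = 255 by definition for t > 66.
Rounded: (217, 228, 255).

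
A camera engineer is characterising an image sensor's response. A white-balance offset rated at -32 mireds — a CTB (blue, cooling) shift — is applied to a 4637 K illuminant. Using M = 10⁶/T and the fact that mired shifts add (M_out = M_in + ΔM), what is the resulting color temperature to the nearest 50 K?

M_in = 10⁶/4637 = 215.66 mireds.
M_out = 215.66 + (-32) = 183.66 mireds.
T_out = 10⁶/183.66 = 5444.9 K → 5450 K.

5450 K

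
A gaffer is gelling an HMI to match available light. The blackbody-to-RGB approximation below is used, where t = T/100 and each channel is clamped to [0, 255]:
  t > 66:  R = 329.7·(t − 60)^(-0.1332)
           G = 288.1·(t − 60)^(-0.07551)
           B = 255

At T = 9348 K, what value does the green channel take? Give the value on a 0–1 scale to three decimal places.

t = 9348/100 = 93.48; the t > 66 branch applies.
G = 288.1·(93.48 − 60)^(-0.07551) = 288.1·33.48^(-0.07551) = 288.1·0.76712 = 221.007.
On a 0–1 scale: 221.007/255 = 0.8667 → 0.867.

0.867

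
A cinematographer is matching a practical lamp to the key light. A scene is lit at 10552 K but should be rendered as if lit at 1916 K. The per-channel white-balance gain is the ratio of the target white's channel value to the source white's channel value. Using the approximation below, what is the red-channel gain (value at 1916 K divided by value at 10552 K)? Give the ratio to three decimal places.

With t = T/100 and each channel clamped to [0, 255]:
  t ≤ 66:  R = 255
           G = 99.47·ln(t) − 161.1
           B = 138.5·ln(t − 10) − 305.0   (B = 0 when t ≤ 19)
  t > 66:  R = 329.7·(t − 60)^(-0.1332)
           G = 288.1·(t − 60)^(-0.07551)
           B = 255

At 10552 K (t = 105.52):
  R = 329.7·(105.52 − 60)^(-0.1332) = 329.7·45.52^(-0.1332) = 329.7·0.60135 = 198.265.
At 1916 K (t = 19.16):
  R = 255 by definition for t ≤ 66.
Gain = 255.000 / 198.265 = 1.2862 → 1.286.

1.286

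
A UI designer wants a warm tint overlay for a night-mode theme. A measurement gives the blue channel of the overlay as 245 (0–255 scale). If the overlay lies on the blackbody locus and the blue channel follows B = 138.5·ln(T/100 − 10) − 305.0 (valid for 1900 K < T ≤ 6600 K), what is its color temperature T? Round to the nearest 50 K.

ln(t − 10) = (245 + 305.0) / 138.5 = 3.9711.
t − 10 = e^3.9711 = 53.044, so t = 63.044.
T = 100·t = 6304 K → 6300 K to the nearest 50 K.

6300 K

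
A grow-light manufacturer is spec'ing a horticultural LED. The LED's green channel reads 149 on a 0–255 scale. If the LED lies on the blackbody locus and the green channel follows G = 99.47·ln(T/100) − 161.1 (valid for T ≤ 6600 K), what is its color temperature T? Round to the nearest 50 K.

2250 K

ln t = (149 + 161.1) / 99.47 = 3.1175.
t = e^3.1175 = 22.590.
T = 100·t = 2259 K → 2250 K to the nearest 50 K.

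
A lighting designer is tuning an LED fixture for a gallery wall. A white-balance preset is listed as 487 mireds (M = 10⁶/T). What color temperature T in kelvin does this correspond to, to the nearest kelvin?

T = 10⁶ / 487 = 2053.39 K → 2053 K.

2053 K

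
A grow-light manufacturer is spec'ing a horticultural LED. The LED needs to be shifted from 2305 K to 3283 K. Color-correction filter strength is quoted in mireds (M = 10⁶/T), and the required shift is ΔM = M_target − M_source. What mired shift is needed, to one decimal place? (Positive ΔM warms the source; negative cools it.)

M_source = 10⁶/2305 = 433.839; M_target = 10⁶/3283 = 304.599.
ΔM = 304.599 − 433.839 = -129.240 → -129.2 mireds, a cooling shift.

-129.2 mireds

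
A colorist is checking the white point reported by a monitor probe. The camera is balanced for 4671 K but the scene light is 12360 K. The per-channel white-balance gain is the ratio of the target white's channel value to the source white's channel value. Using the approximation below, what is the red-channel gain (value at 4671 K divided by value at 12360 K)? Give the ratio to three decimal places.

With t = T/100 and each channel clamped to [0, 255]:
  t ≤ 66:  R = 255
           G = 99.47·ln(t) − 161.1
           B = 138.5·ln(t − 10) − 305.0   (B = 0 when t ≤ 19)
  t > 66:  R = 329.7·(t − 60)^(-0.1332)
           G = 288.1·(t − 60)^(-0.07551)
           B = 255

At 12360 K (t = 123.6):
  R = 329.7·(123.6 − 60)^(-0.1332) = 329.7·63.6^(-0.1332) = 329.7·0.57515 = 189.626.
At 4671 K (t = 46.71):
  R = 255 by definition for t ≤ 66.
Gain = 255.000 / 189.626 = 1.3448 → 1.345.

1.345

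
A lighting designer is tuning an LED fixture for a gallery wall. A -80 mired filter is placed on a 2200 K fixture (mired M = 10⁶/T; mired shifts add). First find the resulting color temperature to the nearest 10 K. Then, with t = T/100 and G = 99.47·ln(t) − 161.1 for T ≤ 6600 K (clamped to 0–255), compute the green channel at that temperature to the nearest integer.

166

M_in = 10⁶/2200 = 454.55; M_out = 454.55 + (-80) = 374.55.
T_out = 10⁶/374.55 = 2669.9 K → 2670 K; t = 26.7.
G = 99.47·ln 26.7 − 161.1 = 99.47·3.2847 − 161.1 = 165.625.
Rounded: 166.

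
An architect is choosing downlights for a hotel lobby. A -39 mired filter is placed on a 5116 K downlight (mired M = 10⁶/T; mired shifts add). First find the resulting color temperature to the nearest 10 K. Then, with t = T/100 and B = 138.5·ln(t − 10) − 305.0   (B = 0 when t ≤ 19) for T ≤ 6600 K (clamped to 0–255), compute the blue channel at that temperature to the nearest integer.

247

M_in = 10⁶/5116 = 195.47; M_out = 195.47 + (-39) = 156.47.
T_out = 10⁶/156.47 = 6391.2 K → 6390 K; t = 63.9.
B = 138.5·ln(63.9 − 10) − 305.0 = 138.5·ln 53.9 − 305.0 = 138.5·3.9871 − 305.0 = 247.218.
Rounded: 247.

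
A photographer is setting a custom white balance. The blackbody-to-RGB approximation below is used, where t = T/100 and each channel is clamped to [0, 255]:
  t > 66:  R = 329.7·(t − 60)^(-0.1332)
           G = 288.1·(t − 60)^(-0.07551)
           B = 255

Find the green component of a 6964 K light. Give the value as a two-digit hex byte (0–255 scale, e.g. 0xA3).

0xF3

t = 6964/100 = 69.64; the t > 66 branch applies.
G = 288.1·(69.64 − 60)^(-0.07551) = 288.1·9.64^(-0.07551) = 288.1·0.84274 = 242.793.
Rounded: 243; in hex, 0xF3.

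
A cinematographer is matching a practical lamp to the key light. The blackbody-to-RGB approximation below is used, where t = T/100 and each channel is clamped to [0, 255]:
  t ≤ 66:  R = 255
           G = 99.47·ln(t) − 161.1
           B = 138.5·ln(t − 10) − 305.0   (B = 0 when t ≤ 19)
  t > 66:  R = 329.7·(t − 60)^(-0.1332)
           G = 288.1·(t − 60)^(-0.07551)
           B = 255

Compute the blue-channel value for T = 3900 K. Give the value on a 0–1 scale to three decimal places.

0.633

t = 3900/100 = 39; the t ≤ 66 branch applies.
B = 138.5·ln(39 − 10) − 305.0 = 138.5·ln 29 − 305.0 = 138.5·3.3673 − 305.0 = 161.370.
On a 0–1 scale: 161.370/255 = 0.6328 → 0.633.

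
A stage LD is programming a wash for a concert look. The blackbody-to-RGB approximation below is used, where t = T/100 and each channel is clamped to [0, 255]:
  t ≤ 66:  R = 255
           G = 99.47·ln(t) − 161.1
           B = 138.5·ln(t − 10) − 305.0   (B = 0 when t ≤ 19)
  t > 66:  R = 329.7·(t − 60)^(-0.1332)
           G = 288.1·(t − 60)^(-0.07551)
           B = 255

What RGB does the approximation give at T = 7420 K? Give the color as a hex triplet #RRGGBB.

t = 7420/100 = 74.2; the t > 66 branch applies.
R = 329.7·(74.2 − 60)^(-0.1332) = 329.7·14.2^(-0.1332) = 329.7·0.70229 = 231.544.
G = 288.1·(74.2 − 60)^(-0.07551) = 288.1·14.2^(-0.07551) = 288.1·0.81845 = 235.795.
B = 255 by definition for t > 66.
Rounded: (232, 236, 255).
In hex: #E8ECFF.

#E8ECFF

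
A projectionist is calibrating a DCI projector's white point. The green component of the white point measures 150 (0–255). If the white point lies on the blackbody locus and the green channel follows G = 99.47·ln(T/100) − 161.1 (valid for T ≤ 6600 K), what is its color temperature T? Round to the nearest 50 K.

ln t = (150 + 161.1) / 99.47 = 3.1276.
t = e^3.1276 = 22.819.
T = 100·t = 2282 K → 2300 K to the nearest 50 K.

2300 K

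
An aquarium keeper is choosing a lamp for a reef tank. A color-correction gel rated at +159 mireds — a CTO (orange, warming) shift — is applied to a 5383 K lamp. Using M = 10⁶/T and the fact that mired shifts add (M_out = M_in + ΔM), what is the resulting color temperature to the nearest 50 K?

M_in = 10⁶/5383 = 185.77 mireds.
M_out = 185.77 + (+159) = 344.77 mireds.
T_out = 10⁶/344.77 = 2900.5 K → 2900 K.

2900 K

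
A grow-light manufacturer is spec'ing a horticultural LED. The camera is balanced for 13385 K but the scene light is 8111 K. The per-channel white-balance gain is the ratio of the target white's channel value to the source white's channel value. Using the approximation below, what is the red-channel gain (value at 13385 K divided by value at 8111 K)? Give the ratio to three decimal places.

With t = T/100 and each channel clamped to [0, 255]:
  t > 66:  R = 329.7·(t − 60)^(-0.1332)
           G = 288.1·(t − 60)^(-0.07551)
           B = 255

0.846

At 8111 K (t = 81.11):
  R = 329.7·(81.11 − 60)^(-0.1332) = 329.7·21.11^(-0.1332) = 329.7·0.66616 = 219.633.
At 13385 K (t = 133.85):
  R = 329.7·(133.85 − 60)^(-0.1332) = 329.7·73.85^(-0.1332) = 329.7·0.56381 = 185.889.
Gain = 185.889 / 219.633 = 0.8464 → 0.846.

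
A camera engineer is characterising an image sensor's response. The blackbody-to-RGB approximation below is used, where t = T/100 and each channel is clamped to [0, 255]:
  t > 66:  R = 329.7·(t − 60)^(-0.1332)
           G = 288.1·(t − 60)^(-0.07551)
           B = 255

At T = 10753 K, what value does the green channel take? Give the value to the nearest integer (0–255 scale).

t = 10753/100 = 107.53; the t > 66 branch applies.
G = 288.1·(107.53 − 60)^(-0.07551) = 288.1·47.53^(-0.07551) = 288.1·0.74709 = 215.236.
Rounded: 215.

215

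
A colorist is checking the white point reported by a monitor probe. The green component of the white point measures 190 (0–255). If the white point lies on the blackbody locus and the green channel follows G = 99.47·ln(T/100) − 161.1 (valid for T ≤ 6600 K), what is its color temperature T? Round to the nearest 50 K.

3400 K

ln t = (190 + 161.1) / 99.47 = 3.5297.
t = e^3.5297 = 34.114.
T = 100·t = 3411 K → 3400 K to the nearest 50 K.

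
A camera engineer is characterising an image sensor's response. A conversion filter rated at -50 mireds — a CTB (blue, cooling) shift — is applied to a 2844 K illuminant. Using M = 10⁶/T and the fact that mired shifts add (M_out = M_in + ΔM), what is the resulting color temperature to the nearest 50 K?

M_in = 10⁶/2844 = 351.62 mireds.
M_out = 351.62 + (-50) = 301.62 mireds.
T_out = 10⁶/301.62 = 3315.5 K → 3300 K.

3300 K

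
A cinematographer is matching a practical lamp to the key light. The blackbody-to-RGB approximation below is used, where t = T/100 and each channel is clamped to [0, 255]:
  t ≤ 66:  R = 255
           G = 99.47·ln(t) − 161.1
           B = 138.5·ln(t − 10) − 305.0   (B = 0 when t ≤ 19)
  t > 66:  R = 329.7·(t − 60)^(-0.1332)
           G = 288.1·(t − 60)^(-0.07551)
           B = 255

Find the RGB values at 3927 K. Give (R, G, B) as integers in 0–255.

t = 3927/100 = 39.27; the t ≤ 66 branch applies.
R = 255 by definition for t ≤ 66.
G = 99.47·ln 39.27 − 161.1 = 99.47·3.6705 − 161.1 = 204.001.
B = 138.5·ln(39.27 − 10) − 305.0 = 138.5·ln 29.27 − 305.0 = 138.5·3.3766 − 305.0 = 162.654.
Rounded: (255, 204, 163).

(255, 204, 163)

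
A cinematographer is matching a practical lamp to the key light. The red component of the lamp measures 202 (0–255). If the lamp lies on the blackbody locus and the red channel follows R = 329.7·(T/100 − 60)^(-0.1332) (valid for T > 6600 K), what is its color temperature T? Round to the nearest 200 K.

10000 K

(t − 60)^(-0.1332) = 202/329.7 = 0.61268.
t − 60 = 0.61268^(1/-0.1332) = 0.61268^(-7.508) = 39.569, so t = 99.569.
T = 100·t = 9957 K → 10000 K to the nearest 200 K.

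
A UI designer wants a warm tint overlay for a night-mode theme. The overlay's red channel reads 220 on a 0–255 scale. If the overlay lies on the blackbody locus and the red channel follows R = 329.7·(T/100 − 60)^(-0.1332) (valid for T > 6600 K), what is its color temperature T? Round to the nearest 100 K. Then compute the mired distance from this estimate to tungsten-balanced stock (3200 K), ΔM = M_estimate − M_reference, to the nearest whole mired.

(t − 60)^(-0.1332) = 220/329.7 = 0.66727.
t − 60 = 0.66727^(1/-0.1332) = 0.66727^(-7.508) = 20.847, so t = 80.847.
T = 100·t = 8085 K → 8100 K to the nearest 100 K.
M_estimate = 10⁶/8100 = 123.46; M_reference = 10⁶/3200 = 312.50.
ΔM = 123.46 − 312.50 = -189.04 → -189 mireds.

-189 mireds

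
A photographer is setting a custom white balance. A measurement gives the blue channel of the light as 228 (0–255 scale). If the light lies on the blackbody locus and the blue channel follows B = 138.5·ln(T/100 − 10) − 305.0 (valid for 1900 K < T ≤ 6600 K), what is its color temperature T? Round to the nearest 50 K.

ln(t − 10) = (228 + 305.0) / 138.5 = 3.8484.
t − 10 = e^3.8484 = 46.917, so t = 56.917.
T = 100·t = 5692 K → 5700 K to the nearest 50 K.

5700 K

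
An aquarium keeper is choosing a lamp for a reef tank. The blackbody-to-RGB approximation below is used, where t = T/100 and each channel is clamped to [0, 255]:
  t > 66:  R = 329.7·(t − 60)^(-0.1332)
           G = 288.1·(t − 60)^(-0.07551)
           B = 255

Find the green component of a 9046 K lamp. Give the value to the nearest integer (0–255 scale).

223

t = 9046/100 = 90.46; the t > 66 branch applies.
G = 288.1·(90.46 − 60)^(-0.07551) = 288.1·30.46^(-0.07551) = 288.1·0.77262 = 222.591.
Rounded: 223.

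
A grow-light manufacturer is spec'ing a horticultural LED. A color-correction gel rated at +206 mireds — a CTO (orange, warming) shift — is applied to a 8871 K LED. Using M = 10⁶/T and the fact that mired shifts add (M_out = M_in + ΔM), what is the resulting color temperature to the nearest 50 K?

M_in = 10⁶/8871 = 112.73 mireds.
M_out = 112.73 + (+206) = 318.73 mireds.
T_out = 10⁶/318.73 = 3137.5 K → 3150 K.

3150 K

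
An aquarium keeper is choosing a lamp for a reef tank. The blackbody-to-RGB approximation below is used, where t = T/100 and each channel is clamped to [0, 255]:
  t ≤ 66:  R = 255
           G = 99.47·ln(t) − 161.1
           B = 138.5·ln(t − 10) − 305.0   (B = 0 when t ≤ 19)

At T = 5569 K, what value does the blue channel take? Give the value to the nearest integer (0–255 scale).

224

t = 5569/100 = 55.69; the t ≤ 66 branch applies.
B = 138.5·ln(55.69 − 10) − 305.0 = 138.5·ln 45.69 − 305.0 = 138.5·3.8219 − 305.0 = 224.330.
Rounded: 224.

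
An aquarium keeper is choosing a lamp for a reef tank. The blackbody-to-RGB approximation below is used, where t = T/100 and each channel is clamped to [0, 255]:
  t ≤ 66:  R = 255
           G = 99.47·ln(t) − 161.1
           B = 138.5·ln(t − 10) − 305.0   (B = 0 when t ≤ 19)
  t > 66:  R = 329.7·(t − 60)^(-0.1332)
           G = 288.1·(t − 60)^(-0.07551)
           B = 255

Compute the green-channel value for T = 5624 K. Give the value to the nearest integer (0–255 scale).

240

t = 5624/100 = 56.24; the t ≤ 66 branch applies.
G = 99.47·ln 56.24 − 161.1 = 99.47·4.0296 − 161.1 = 239.727.
Rounded: 240.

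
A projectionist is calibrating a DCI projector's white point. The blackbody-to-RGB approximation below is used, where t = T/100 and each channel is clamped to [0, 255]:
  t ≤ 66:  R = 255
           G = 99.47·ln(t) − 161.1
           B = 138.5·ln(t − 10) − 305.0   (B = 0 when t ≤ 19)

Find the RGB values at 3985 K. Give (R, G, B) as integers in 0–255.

(255, 205, 165)

t = 3985/100 = 39.85; the t ≤ 66 branch applies.
R = 255 by definition for t ≤ 66.
G = 99.47·ln 39.85 − 161.1 = 99.47·3.6851 − 161.1 = 205.459.
B = 138.5·ln(39.85 − 10) − 305.0 = 138.5·ln 29.85 − 305.0 = 138.5·3.3962 − 305.0 = 165.372.
Rounded: (255, 205, 165).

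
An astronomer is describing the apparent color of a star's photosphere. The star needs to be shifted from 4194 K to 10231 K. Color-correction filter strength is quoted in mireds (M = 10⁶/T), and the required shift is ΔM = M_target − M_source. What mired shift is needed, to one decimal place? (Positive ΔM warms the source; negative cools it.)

-140.7 mireds

M_source = 10⁶/4194 = 238.436; M_target = 10⁶/10231 = 97.742.
ΔM = 97.742 − 238.436 = -140.694 → -140.7 mireds, a cooling shift.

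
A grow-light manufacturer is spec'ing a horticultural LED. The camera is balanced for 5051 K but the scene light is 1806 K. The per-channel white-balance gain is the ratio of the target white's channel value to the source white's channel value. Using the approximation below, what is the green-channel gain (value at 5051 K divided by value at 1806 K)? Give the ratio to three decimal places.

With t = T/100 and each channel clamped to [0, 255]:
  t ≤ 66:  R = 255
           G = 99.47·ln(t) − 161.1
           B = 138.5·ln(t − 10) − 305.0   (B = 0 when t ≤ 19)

1.807

At 1806 K (t = 18.06):
  G = 99.47·ln 18.06 − 161.1 = 99.47·2.8937 − 161.1 = 126.736.
At 5051 K (t = 50.51):
  G = 99.47·ln 50.51 − 161.1 = 99.47·3.9222 − 161.1 = 229.038.
Gain = 229.038 / 126.736 = 1.8072 → 1.807.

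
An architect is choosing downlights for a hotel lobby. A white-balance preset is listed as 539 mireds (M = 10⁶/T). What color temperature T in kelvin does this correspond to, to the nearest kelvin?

1855 K

T = 10⁶ / 539 = 1855.29 K → 1855 K.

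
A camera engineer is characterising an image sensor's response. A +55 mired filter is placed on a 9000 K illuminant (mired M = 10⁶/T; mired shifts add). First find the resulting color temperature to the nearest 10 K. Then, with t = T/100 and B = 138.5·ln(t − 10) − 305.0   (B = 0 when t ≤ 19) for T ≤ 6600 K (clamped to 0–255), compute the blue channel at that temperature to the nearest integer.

237

M_in = 10⁶/9000 = 111.11; M_out = 111.11 + (+55) = 166.11.
T_out = 10⁶/166.11 = 6020.1 K → 6020 K; t = 60.2.
B = 138.5·ln(60.2 − 10) − 305.0 = 138.5·ln 50.2 − 305.0 = 138.5·3.9160 − 305.0 = 237.368.
Rounded: 237.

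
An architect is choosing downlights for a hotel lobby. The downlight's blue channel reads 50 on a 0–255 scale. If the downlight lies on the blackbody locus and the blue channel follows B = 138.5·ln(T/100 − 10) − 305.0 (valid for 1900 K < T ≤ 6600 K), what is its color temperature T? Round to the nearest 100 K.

ln(t − 10) = (50 + 305.0) / 138.5 = 2.5632.
t − 10 = e^2.5632 = 12.977, so t = 22.977.
T = 100·t = 2298 K → 2300 K to the nearest 100 K.

2300 K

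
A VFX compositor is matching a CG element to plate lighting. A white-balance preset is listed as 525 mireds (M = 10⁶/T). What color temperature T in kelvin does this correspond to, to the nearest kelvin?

T = 10⁶ / 525 = 1904.76 K → 1905 K.

1905 K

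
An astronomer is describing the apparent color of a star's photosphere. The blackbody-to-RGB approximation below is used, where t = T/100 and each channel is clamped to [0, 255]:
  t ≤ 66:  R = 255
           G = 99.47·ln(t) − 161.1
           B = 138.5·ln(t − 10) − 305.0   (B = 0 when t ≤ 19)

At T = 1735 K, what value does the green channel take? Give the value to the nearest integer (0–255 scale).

123

t = 1735/100 = 17.35; the t ≤ 66 branch applies.
G = 99.47·ln 17.35 − 161.1 = 99.47·2.8536 − 161.1 = 122.747.
Rounded: 123.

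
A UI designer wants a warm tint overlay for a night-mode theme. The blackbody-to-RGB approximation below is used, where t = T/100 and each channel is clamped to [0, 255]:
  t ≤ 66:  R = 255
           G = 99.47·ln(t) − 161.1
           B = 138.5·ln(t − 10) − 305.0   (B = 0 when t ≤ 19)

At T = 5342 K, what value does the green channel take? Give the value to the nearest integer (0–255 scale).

t = 5342/100 = 53.42; the t ≤ 66 branch applies.
G = 99.47·ln 53.42 − 161.1 = 99.47·3.9782 − 161.1 = 234.610.
Rounded: 235.

235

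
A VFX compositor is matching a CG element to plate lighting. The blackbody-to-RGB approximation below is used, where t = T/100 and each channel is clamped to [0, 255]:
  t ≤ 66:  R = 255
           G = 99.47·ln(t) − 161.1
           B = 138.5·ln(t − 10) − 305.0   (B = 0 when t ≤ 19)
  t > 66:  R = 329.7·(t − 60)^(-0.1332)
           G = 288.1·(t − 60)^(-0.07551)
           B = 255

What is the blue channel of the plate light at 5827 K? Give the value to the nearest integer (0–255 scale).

t = 5827/100 = 58.27; the t ≤ 66 branch applies.
B = 138.5·ln(58.27 − 10) − 305.0 = 138.5·ln 48.27 − 305.0 = 138.5·3.8768 − 305.0 = 231.938.
Rounded: 232.

232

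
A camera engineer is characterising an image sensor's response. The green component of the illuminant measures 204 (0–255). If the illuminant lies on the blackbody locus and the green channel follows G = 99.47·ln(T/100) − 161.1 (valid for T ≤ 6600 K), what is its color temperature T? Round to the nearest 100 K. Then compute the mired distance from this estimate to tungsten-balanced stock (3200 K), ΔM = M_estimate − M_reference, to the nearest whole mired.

ln t = (204 + 161.1) / 99.47 = 3.6705.
t = e^3.6705 = 39.270.
T = 100·t = 3927 K → 3900 K to the nearest 100 K.
M_estimate = 10⁶/3900 = 256.41; M_reference = 10⁶/3200 = 312.50.
ΔM = 256.41 − 312.50 = -56.09 → -56 mireds.

-56 mireds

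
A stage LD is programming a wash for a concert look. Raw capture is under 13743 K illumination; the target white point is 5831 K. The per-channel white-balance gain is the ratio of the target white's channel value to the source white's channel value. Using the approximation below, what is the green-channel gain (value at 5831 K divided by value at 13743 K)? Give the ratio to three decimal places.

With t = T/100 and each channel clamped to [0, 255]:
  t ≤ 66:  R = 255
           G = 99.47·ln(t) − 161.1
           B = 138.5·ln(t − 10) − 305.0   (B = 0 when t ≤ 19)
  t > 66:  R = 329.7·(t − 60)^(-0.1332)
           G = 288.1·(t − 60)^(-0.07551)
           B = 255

At 13743 K (t = 137.43):
  G = 288.1·(137.43 − 60)^(-0.07551) = 288.1·77.43^(-0.07551) = 288.1·0.72006 = 207.449.
At 5831 K (t = 58.31):
  G = 99.47·ln 58.31 − 161.1 = 99.47·4.0658 − 161.1 = 243.323.
Gain = 243.323 / 207.449 = 1.1729 → 1.173.

1.173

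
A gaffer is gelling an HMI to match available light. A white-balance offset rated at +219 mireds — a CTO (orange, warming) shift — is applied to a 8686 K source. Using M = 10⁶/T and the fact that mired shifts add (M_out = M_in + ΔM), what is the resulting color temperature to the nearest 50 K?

3000 K

M_in = 10⁶/8686 = 115.13 mireds.
M_out = 115.13 + (+219) = 334.13 mireds.
T_out = 10⁶/334.13 = 2992.9 K → 3000 K.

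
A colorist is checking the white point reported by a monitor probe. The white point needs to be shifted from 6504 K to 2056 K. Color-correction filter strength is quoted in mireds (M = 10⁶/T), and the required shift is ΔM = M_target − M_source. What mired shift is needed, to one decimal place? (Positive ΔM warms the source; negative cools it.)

+332.6 mireds

M_source = 10⁶/6504 = 153.752; M_target = 10⁶/2056 = 486.381.
ΔM = 486.381 − 153.752 = 332.630 → +332.6 mireds, a warming shift.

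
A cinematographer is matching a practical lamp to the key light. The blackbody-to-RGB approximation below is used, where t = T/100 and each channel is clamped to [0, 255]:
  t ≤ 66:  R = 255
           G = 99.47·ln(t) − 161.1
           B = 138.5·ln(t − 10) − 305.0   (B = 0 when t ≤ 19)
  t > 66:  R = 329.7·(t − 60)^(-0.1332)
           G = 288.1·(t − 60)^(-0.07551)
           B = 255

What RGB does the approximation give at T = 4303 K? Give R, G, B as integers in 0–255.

t = 4303/100 = 43.03; the t ≤ 66 branch applies.
R = 255 by definition for t ≤ 66.
G = 99.47·ln 43.03 − 161.1 = 99.47·3.7619 − 161.1 = 213.096.
B = 138.5·ln(43.03 − 10) − 305.0 = 138.5·ln 33.03 − 305.0 = 138.5·3.4974 − 305.0 = 179.392.
Rounded: (255, 213, 179).

R=255, G=213, B=179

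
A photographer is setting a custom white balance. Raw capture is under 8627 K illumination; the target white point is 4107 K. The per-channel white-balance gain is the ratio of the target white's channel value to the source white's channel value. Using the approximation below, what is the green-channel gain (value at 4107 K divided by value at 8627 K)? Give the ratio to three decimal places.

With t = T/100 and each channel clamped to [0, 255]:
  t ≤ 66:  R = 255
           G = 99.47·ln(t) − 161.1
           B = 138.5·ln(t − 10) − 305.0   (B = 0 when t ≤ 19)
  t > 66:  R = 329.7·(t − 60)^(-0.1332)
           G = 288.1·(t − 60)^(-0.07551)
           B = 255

At 8627 K (t = 86.27):
  G = 288.1·(86.27 − 60)^(-0.07551) = 288.1·26.27^(-0.07551) = 288.1·0.78130 = 225.092.
At 4107 K (t = 41.07):
  G = 99.47·ln 41.07 − 161.1 = 99.47·3.7153 − 161.1 = 208.459.
Gain = 208.459 / 225.092 = 0.9261 → 0.926.

0.926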